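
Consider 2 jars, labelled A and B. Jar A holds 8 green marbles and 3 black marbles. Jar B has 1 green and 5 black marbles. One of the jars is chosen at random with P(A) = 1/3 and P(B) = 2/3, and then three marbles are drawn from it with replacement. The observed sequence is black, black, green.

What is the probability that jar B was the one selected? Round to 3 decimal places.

Under each hypothesis, the probability of the observed sequence is: P(data | jar A) = (3/11)(3/11)(8/11) = 0.054095; P(data | jar B) = (5/6)(5/6)(1/6) = 0.11574.
Weighting by the prior gives 1/3 · 0.054095 = 0.018032, 2/3 · 0.11574 = 0.07716; summing to 0.095192.
Hence P(jar B | data) = (0.07716) / (0.095192) = 0.81058.

0.811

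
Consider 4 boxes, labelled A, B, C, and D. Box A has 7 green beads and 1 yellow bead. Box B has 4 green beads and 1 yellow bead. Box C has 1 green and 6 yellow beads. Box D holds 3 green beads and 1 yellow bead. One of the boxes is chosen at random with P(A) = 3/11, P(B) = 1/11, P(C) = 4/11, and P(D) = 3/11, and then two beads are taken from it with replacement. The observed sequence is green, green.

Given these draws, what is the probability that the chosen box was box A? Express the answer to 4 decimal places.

0.4881

The likelihood of the observed sequence under each hypothesis: P(data | box A) = (7/8)(7/8) = 0.76562; P(data | box B) = (4/5)(4/5) = 0.64; P(data | box C) = (1/7)(1/7) = 0.020408; P(data | box D) = (3/4)(3/4) = 0.5625.
The prior-weighted likelihoods are 3/11 · 0.76562 = 0.20881, 1/11 · 0.64 = 0.058182, 4/11 · 0.020408 = 0.0074212, 3/11 · 0.5625 = 0.15341; summing to 0.42782.
Hence P(box A | data) = (0.20881) / (0.42782) = 0.48807.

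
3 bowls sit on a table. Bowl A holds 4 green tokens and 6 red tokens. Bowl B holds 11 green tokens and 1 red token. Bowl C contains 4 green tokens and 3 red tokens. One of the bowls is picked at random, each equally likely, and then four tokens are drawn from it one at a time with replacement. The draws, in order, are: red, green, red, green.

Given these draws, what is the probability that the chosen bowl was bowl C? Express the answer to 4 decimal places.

The likelihood of the observed sequence under each hypothesis: P(data | bowl A) = (6/10)(4/10)(6/10)(4/10) = 0.0576; P(data | bowl B) = (1/12)(11/12)(1/12)(11/12) = 0.0058353; P(data | bowl C) = (3/7)(4/7)(3/7)(4/7) = 0.059975.
Multiplying each by its prior: 1/3 · 0.0576 = 0.0192, 1/3 · 0.0058353 = 0.0019451, 1/3 · 0.059975 = 0.019992; with total 0.041137.
By Bayes' rule, P(bowl C | data) = (0.019992) / (0.041137) = 0.48598.

0.4860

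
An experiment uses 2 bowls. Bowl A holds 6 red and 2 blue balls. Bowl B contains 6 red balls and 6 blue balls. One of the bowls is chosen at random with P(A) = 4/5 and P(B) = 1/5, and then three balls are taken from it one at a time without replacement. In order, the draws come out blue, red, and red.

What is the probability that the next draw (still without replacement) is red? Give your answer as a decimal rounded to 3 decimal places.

Compute the likelihood of the observed sequence for each case: P(data | bowl A) = (2/8)(6/7)(5/6) = 5/28; P(data | bowl B) = (6/12)(6/11)(5/10) = 3/22.
The prior-weighted likelihoods are 4/5 · 5/28 = 1/7, 1/5 · 3/22 = 3/110; summing to 131/770.
The posterior is then P(bowl A | data) = 110/131, P(bowl B | data) = 21/131.
The predictive probability is P(red next | data) = (4/5)(110/131) + (4/9)(21/131) = 292/393.

0.743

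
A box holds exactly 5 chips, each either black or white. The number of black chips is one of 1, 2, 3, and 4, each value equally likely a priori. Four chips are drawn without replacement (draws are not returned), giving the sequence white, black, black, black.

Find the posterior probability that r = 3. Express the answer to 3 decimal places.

Compute the likelihood of the observed sequence for each case: P(data | r = 1) = (4/5)(1/4)(0/3) = 0; P(data | r = 2) = (3/5)(2/4)(1/3)(0/2) = 0; P(data | r = 3) = (2/5)(3/4)(2/3)(1/2) = 1/10; P(data | r = 4) = (1/5)(4/4)(3/3)(2/2) = 1/5.
Multiplying each by its prior: 1/4 · 0 = 0, 1/4 · 0 = 0, 1/4 · 1/10 = 1/40, 1/4 · 1/5 = 1/20; summing to 3/40.
Hence P(r = 3 | data) = (1/40) / (3/40) = 1/3.

0.333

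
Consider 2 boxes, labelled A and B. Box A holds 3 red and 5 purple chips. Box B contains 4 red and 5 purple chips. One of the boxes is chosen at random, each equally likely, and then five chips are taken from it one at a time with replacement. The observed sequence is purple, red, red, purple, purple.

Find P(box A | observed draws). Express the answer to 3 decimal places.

Compute the likelihood of the observed sequence for each case: P(data | box A) = (5/8)(3/8)(3/8)(5/8)(5/8) = 0.034332; P(data | box B) = (5/9)(4/9)(4/9)(5/9)(5/9) = 0.03387.
Weighting by the prior gives 1/2 · 0.034332 = 0.017166, 1/2 · 0.03387 = 0.016935; summing to 0.034101.
So P(box A | data) = (0.017166) / (0.034101) = 0.50339.

0.503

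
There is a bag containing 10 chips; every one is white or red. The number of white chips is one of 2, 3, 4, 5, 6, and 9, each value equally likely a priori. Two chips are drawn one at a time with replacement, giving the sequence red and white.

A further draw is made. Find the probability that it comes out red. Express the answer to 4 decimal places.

0.5454

The likelihood of the observed sequence under each hypothesis: P(data | r = 2) = (8/10)(2/10) = 4/25; P(data | r = 3) = (7/10)(3/10) = 21/100; P(data | r = 4) = (6/10)(4/10) = 6/25; P(data | r = 5) = (5/10)(5/10) = 1/4; P(data | r = 6) = (4/10)(6/10) = 6/25; P(data | r = 9) = (1/10)(9/10) = 9/100.
Weighting by the prior gives 1/6 · 4/25 = 2/75, 1/6 · 21/100 = 7/200, 1/6 · 6/25 = 1/25, 1/6 · 1/4 = 1/24, 1/6 · 6/25 = 1/25, 1/6 · 9/100 = 3/200; with total 119/600.
Normalising, the posterior is P(r = 2 | data) = 0.13445, P(r = 3 | data) = 0.17647, P(r = 4 | data) = 0.20168, P(r = 5 | data) = 0.21008, P(r = 6 | data) = 0.20168, P(r = 9 | data) = 0.07563.
The predictive probability is P(red next | data) = (4/5)(0.13445) + (7/10)(0.17647) + (3/5)(0.20168) + (1/2)(0.21008) + (2/5)(0.20168) + (1/10)(0.07563) = 0.54538.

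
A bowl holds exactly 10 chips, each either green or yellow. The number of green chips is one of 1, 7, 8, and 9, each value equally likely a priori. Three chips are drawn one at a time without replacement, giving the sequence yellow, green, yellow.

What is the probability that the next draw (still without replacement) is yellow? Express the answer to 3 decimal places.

The likelihood of the observed sequence under each hypothesis: P(data | r = 1) = (9/10)(1/9)(8/8) = 1/10; P(data | r = 7) = (3/10)(7/9)(2/8) = 7/120; P(data | r = 8) = (2/10)(8/9)(1/8) = 1/45; P(data | r = 9) = (1/10)(9/9)(0/8) = 0.
Weighting by the prior gives 1/4 · 1/10 = 1/40, 1/4 · 7/120 = 7/480, 1/4 · 1/45 = 1/180, 1/4 · 0 = 0; these sum to 13/288.
Dividing through by the total gives posterior P(r = 1 | data) = 36/65, P(r = 7 | data) = 21/65, P(r = 8 | data) = 8/65, P(r = 9 | data) = 0.
So P(yellow next | data) = Σ P(yellow next | H) P(H | data) = (1)(36/65) + (1/7)(21/65) + (0)(8/65) = 3/5.

0.600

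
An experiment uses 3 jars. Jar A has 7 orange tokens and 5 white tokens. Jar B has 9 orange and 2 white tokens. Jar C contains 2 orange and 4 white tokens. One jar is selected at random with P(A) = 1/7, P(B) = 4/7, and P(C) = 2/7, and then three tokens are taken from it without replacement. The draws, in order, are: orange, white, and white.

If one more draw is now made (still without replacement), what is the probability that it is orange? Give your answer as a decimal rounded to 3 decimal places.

Compute the likelihood of the observed sequence for each case: P(data | jar A) = (7/12)(5/11)(4/10) = 0.10606; P(data | jar B) = (9/11)(2/10)(1/9) = 0.018182; P(data | jar C) = (2/6)(4/5)(3/4) = 0.2.
Weighting by the prior gives 1/7 · 0.10606 = 0.015152, 4/7 · 0.018182 = 0.01039, 2/7 · 0.2 = 0.057143; summing to 0.082684.
Dividing through by the total gives posterior P(jar A | data) = 0.18325, P(jar B | data) = 0.12565, P(jar C | data) = 0.6911.
The predictive probability is P(orange next | data) = (2/3)(0.18325) + (1)(0.12565) + (1/3)(0.6911) = 0.47818.

0.478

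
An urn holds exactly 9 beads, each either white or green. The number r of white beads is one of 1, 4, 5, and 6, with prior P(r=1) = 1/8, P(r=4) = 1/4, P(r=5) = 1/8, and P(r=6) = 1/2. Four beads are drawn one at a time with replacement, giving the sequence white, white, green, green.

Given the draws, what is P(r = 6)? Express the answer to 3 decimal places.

Under each hypothesis, the probability of the observed sequence is: P(data | r = 1) = (1/9)(1/9)(8/9)(8/9) = 0.0097546; P(data | r = 4) = (4/9)(4/9)(5/9)(5/9) = 0.060966; P(data | r = 5) = (5/9)(5/9)(4/9)(4/9) = 0.060966; P(data | r = 6) = (6/9)(6/9)(3/9)(3/9) = 0.049383.
The prior-weighted likelihoods are 1/8 · 0.0097546 = 0.0012193, 1/4 · 0.060966 = 0.015242, 1/8 · 0.060966 = 0.0076208, 1/2 · 0.049383 = 0.024691; these sum to 0.048773.
Hence P(r = 6 | data) = (0.024691) / (0.048773) = 0.50625.

0.506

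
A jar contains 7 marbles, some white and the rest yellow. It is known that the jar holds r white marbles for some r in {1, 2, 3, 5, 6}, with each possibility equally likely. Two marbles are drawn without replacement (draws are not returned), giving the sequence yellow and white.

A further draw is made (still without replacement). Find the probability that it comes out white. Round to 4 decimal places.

Under each hypothesis, the probability of the observed sequence is: P(data | r = 1) = (6/7)(1/6) = 1/7; P(data | r = 2) = (5/7)(2/6) = 5/21; P(data | r = 3) = (4/7)(3/6) = 2/7; P(data | r = 5) = (2/7)(5/6) = 5/21; P(data | r = 6) = (1/7)(6/6) = 1/7.
The prior-weighted likelihoods are 1/5 · 1/7 = 1/35, 1/5 · 5/21 = 1/21, 1/5 · 2/7 = 2/35, 1/5 · 5/21 = 1/21, 1/5 · 1/7 = 1/35; these sum to 22/105.
Normalising, the posterior is P(r = 1 | data) = 3/22, P(r = 2 | data) = 5/22, P(r = 3 | data) = 3/11, P(r = 5 | data) = 5/22, P(r = 6 | data) = 3/22.
So P(white next | data) = Σ P(white next | H) P(H | data) = (0)(3/22) + (1/5)(5/22) + (2/5)(3/11) + (4/5)(5/22) + (1)(3/22) = 26/55.

0.4727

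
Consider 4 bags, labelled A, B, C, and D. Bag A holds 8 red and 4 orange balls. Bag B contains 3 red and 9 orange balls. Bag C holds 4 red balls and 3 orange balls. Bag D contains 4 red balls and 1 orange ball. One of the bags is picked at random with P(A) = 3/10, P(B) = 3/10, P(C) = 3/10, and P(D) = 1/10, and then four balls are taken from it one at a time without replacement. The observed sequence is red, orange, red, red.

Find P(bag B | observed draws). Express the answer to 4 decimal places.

0.0168

For each hypothesis, P(data | H) works out to: P(data | bag A) = (8/12)(4/11)(7/10)(6/9) = 0.11313; P(data | bag B) = (3/12)(9/11)(2/10)(1/9) = 0.0045455; P(data | bag C) = (4/7)(3/6)(3/5)(2/4) = 0.085714; P(data | bag D) = (4/5)(1/4)(3/3)(2/2) = 0.2.
Multiplying each by its prior: 3/10 · 0.11313 = 0.033939, 3/10 · 0.0045455 = 0.0013636, 3/10 · 0.085714 = 0.025714, 1/10 · 0.2 = 0.02; these sum to 0.081017.
Therefore the posterior P(bag B | data) = (0.0013636) / (0.081017) = 0.016831.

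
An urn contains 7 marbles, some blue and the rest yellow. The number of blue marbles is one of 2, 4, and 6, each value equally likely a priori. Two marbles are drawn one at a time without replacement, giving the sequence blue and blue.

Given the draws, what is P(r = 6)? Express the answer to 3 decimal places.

Compute the likelihood of the observed sequence for each case: P(data | r = 2) = (2/7)(1/6) = 1/21; P(data | r = 4) = (4/7)(3/6) = 2/7; P(data | r = 6) = (6/7)(5/6) = 5/7.
Multiplying each by its prior: 1/3 · 1/21 = 1/63, 1/3 · 2/7 = 2/21, 1/3 · 5/7 = 5/21; summing to 22/63.
Hence P(r = 6 | data) = (5/21) / (22/63) = 15/22.

0.682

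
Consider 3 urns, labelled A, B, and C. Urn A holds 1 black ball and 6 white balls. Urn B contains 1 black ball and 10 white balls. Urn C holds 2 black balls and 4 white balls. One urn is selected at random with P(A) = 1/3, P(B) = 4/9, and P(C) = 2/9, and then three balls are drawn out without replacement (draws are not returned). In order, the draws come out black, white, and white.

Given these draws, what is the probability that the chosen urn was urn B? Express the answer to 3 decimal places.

The likelihood of the observed sequence under each hypothesis: P(data | urn A) = (1/7)(6/6)(5/5) = 1/7; P(data | urn B) = (1/11)(10/10)(9/9) = 1/11; P(data | urn C) = (2/6)(4/5)(3/4) = 1/5.
Weighting by the prior gives 1/3 · 1/7 = 1/21, 4/9 · 1/11 = 4/99, 2/9 · 1/5 = 2/45; with total 51/385.
Hence P(urn B | data) = (4/99) / (51/385) = 140/459.

0.305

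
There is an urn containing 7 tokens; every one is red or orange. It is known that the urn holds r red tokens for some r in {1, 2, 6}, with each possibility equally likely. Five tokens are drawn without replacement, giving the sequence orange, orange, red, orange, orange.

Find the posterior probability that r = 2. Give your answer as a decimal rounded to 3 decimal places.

0.400

Compute the likelihood of the observed sequence for each case: P(data | r = 1) = (6/7)(5/6)(1/5)(4/4)(3/3) = 1/7; P(data | r = 2) = (5/7)(4/6)(2/5)(3/4)(2/3) = 2/21; P(data | r = 6) = (1/7)(0/6) = 0.
The prior-weighted likelihoods are 1/3 · 1/7 = 1/21, 1/3 · 2/21 = 2/63, 1/3 · 0 = 0; these sum to 5/63.
By Bayes' rule, P(r = 2 | data) = (2/63) / (5/63) = 2/5.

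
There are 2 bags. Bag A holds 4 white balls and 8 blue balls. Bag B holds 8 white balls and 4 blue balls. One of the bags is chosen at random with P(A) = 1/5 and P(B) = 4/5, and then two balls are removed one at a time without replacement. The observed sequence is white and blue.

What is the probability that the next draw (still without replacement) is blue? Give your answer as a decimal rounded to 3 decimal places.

0.380

Compute the likelihood of the observed sequence for each case: P(data | bag A) = (4/12)(8/11) = 8/33; P(data | bag B) = (8/12)(4/11) = 8/33.
Weighting by the prior gives 1/5 · 8/33 = 8/165, 4/5 · 8/33 = 32/165; with total 8/33.
Dividing through by the total gives posterior P(bag A | data) = 1/5, P(bag B | data) = 4/5.
Averaging over the posterior, P(blue next | data) = (7/10)(1/5) + (3/10)(4/5) = 19/50.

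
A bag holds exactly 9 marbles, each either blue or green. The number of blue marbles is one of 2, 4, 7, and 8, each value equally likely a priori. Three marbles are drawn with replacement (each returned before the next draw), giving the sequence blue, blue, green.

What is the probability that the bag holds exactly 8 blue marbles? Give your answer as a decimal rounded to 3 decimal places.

For each hypothesis, P(data | H) works out to: P(data | r = 2) = (2/9)(2/9)(7/9) = 0.038409; P(data | r = 4) = (4/9)(4/9)(5/9) = 0.10974; P(data | r = 7) = (7/9)(7/9)(2/9) = 0.13443; P(data | r = 8) = (8/9)(8/9)(1/9) = 0.087791.
Weighting by the prior gives 1/4 · 0.038409 = 0.0096022, 1/4 · 0.10974 = 0.027435, 1/4 · 0.13443 = 0.033608, 1/4 · 0.087791 = 0.021948; with total 0.092593.
Therefore the posterior P(r = 8 | data) = (0.021948) / (0.092593) = 0.23704.

0.237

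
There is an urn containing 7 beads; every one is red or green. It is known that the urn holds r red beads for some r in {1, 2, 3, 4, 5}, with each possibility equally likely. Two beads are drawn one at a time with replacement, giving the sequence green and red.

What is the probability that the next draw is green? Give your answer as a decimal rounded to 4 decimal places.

The likelihood of the observed sequence under each hypothesis: P(data | r = 1) = (6/7)(1/7) = 6/49; P(data | r = 2) = (5/7)(2/7) = 10/49; P(data | r = 3) = (4/7)(3/7) = 12/49; P(data | r = 4) = (3/7)(4/7) = 12/49; P(data | r = 5) = (2/7)(5/7) = 10/49.
The prior-weighted likelihoods are 1/5 · 6/49 = 6/245, 1/5 · 10/49 = 2/49, 1/5 · 12/49 = 12/245, 1/5 · 12/49 = 12/245, 1/5 · 10/49 = 2/49; with total 10/49.
The posterior is then P(r = 1 | data) = 3/25, P(r = 2 | data) = 1/5, P(r = 3 | data) = 6/25, P(r = 4 | data) = 6/25, P(r = 5 | data) = 1/5.
So P(green next | data) = Σ P(green next | H) P(H | data) = (6/7)(3/25) + (5/7)(1/5) + (4/7)(6/25) + (3/7)(6/25) + (2/7)(1/5) = 19/35.

0.5429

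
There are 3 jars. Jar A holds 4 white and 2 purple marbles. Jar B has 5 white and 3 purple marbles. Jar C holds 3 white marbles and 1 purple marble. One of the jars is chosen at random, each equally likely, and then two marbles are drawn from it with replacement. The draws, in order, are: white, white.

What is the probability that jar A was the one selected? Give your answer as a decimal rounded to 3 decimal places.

0.318

Under each hypothesis, the probability of the observed sequence is: P(data | jar A) = (4/6)(4/6) = 0.44444; P(data | jar B) = (5/8)(5/8) = 0.39062; P(data | jar C) = (3/4)(3/4) = 0.5625.
Multiplying each by its prior: 1/3 · 0.44444 = 0.14815, 1/3 · 0.39062 = 0.13021, 1/3 · 0.5625 = 0.1875; these sum to 0.46586.
So P(jar A | data) = (0.14815) / (0.46586) = 0.31801.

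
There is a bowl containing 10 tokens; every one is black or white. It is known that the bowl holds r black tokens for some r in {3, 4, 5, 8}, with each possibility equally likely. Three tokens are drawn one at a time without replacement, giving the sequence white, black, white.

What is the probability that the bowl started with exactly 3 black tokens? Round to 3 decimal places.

The likelihood of the observed sequence under each hypothesis: P(data | r = 3) = (7/10)(3/9)(6/8) = 0.175; P(data | r = 4) = (6/10)(4/9)(5/8) = 0.16667; P(data | r = 5) = (5/10)(5/9)(4/8) = 0.13889; P(data | r = 8) = (2/10)(8/9)(1/8) = 0.022222.
Weighting by the prior gives 1/4 · 0.175 = 0.04375, 1/4 · 0.16667 = 0.041667, 1/4 · 0.13889 = 0.034722, 1/4 · 0.022222 = 0.0055556; these sum to 0.12569.
So P(r = 3 | data) = (0.04375) / (0.12569) = 0.34807.

0.348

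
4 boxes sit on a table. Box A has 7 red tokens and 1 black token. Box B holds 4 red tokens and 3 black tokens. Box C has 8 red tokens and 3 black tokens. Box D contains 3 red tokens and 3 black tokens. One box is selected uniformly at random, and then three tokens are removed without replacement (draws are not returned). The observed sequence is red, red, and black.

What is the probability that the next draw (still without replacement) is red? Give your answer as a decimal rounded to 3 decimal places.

0.630

The likelihood of the observed sequence under each hypothesis: P(data | box A) = (7/8)(6/7)(1/6) = 0.125; P(data | box B) = (4/7)(3/6)(3/5) = 0.17143; P(data | box C) = (8/11)(7/10)(3/9) = 0.1697; P(data | box D) = (3/6)(2/5)(3/4) = 0.15.
The prior-weighted likelihoods are 1/4 · 0.125 = 0.03125, 1/4 · 0.17143 = 0.042857, 1/4 · 0.1697 = 0.042424, 1/4 · 0.15 = 0.0375; with total 0.15403.
Dividing through by the total gives posterior P(box A | data) = 0.20288, P(box B | data) = 0.27824, P(box C | data) = 0.27543, P(box D | data) = 0.24346.
The predictive probability is P(red next | data) = (1)(0.20288) + (1/2)(0.27824) + (3/4)(0.27543) + (1/3)(0.24346) = 0.62972.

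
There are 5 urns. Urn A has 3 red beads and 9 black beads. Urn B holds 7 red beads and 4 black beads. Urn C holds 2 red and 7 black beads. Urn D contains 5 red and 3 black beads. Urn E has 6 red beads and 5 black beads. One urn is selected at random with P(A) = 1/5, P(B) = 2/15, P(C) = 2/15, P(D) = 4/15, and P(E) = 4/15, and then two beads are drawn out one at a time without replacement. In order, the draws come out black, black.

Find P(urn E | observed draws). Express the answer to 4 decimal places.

For each hypothesis, P(data | H) works out to: P(data | urn A) = (9/12)(8/11) = 0.54545; P(data | urn B) = (4/11)(3/10) = 0.10909; P(data | urn C) = (7/9)(6/8) = 0.58333; P(data | urn D) = (3/8)(2/7) = 0.10714; P(data | urn E) = (5/11)(4/10) = 0.18182.
Multiplying each by its prior: 1/5 · 0.54545 = 0.10909, 2/15 · 0.10909 = 0.014545, 2/15 · 0.58333 = 0.077778, 4/15 · 0.10714 = 0.028571, 4/15 · 0.18182 = 0.048485; summing to 0.27847.
So P(urn E | data) = (0.048485) / (0.27847) = 0.17411.

0.1741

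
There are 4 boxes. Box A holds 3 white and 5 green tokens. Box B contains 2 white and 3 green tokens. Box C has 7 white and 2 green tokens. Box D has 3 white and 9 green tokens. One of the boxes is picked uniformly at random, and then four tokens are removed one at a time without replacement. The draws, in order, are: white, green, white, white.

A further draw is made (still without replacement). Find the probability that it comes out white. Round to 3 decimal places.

0.689

Under each hypothesis, the probability of the observed sequence is: P(data | box A) = (3/8)(5/7)(2/6)(1/5) = 0.017857; P(data | box B) = (2/5)(3/4)(1/3)(0/2) = 0; P(data | box C) = (7/9)(2/8)(6/7)(5/6) = 0.13889; P(data | box D) = (3/12)(9/11)(2/10)(1/9) = 0.0045455.
Weighting by the prior gives 1/4 · 0.017857 = 0.0044643, 1/4 · 0 = 0, 1/4 · 0.13889 = 0.034722, 1/4 · 0.0045455 = 0.0011364; with total 0.040323.
Normalising, the posterior is P(box A | data) = 0.11071, P(box B | data) = 0, P(box C | data) = 0.8611, P(box D | data) = 0.028182.
The predictive probability is P(white next | data) = (0)(0.11071) + (4/5)(0.8611) + (0)(0.028182) = 0.68888.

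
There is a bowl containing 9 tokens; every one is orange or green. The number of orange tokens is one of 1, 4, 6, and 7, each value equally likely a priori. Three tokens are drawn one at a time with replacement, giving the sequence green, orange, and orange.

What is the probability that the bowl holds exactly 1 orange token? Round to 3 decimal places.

For each hypothesis, P(data | H) works out to: P(data | r = 1) = (8/9)(1/9)(1/9) = 0.010974; P(data | r = 4) = (5/9)(4/9)(4/9) = 0.10974; P(data | r = 6) = (3/9)(6/9)(6/9) = 0.14815; P(data | r = 7) = (2/9)(7/9)(7/9) = 0.13443.
The prior-weighted likelihoods are 1/4 · 0.010974 = 0.0027435, 1/4 · 0.10974 = 0.027435, 1/4 · 0.14815 = 0.037037, 1/4 · 0.13443 = 0.033608; these sum to 0.10082.
Therefore the posterior P(r = 1 | data) = (0.0027435) / (0.10082) = 0.027211.

0.027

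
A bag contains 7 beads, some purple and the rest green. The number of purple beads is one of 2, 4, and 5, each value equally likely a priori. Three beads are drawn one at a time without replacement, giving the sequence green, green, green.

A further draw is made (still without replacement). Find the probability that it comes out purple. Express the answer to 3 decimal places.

0.545

The likelihood of the observed sequence under each hypothesis: P(data | r = 2) = (5/7)(4/6)(3/5) = 2/7; P(data | r = 4) = (3/7)(2/6)(1/5) = 1/35; P(data | r = 5) = (2/7)(1/6)(0/5) = 0.
Weighting by the prior gives 1/3 · 2/7 = 2/21, 1/3 · 1/35 = 1/105, 1/3 · 0 = 0; these sum to 11/105.
Normalising, the posterior is P(r = 2 | data) = 10/11, P(r = 4 | data) = 1/11, P(r = 5 | data) = 0.
Averaging over the posterior, P(purple next | data) = (1/2)(10/11) + (1)(1/11) = 6/11.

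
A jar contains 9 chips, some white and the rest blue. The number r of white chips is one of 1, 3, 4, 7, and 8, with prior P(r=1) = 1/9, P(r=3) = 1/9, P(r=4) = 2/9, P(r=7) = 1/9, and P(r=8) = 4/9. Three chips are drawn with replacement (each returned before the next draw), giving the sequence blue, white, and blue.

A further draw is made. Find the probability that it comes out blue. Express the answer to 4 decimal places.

Under each hypothesis, the probability of the observed sequence is: P(data | r = 1) = (8/9)(1/9)(8/9) = 0.087791; P(data | r = 3) = (6/9)(3/9)(6/9) = 0.14815; P(data | r = 4) = (5/9)(4/9)(5/9) = 0.13717; P(data | r = 7) = (2/9)(7/9)(2/9) = 0.038409; P(data | r = 8) = (1/9)(8/9)(1/9) = 0.010974.
Weighting by the prior gives 1/9 · 0.087791 = 0.0097546, 1/9 · 0.14815 = 0.016461, 2/9 · 0.13717 = 0.030483, 1/9 · 0.038409 = 0.0042676, 4/9 · 0.010974 = 0.0048773; with total 0.065844.
Dividing through by the total gives posterior P(r = 1 | data) = 0.14815, P(r = 3 | data) = 0.25, P(r = 4 | data) = 0.46296, P(r = 7 | data) = 0.064815, P(r = 8 | data) = 0.074074.
So P(blue next | data) = Σ P(blue next | H) P(H | data) = (8/9)(0.14815) + (2/3)(0.25) + (5/9)(0.46296) + (2/9)(0.064815) + (1/9)(0.074074) = 0.57819.

0.5782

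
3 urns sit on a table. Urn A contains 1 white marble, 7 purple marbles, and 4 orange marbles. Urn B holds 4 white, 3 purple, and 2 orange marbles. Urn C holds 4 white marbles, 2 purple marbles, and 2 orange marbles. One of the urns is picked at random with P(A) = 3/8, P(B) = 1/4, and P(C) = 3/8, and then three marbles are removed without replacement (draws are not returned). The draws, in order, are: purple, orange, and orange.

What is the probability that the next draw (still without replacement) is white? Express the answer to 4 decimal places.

0.2622

Under each hypothesis, the probability of the observed sequence is: P(data | urn A) = (7/12)(4/11)(3/10) = 0.063636; P(data | urn B) = (3/9)(2/8)(1/7) = 0.011905; P(data | urn C) = (2/8)(2/7)(1/6) = 0.011905.
The prior-weighted likelihoods are 3/8 · 0.063636 = 0.023864, 1/4 · 0.011905 = 0.0029762, 3/8 · 0.011905 = 0.0044643; summing to 0.031304.
The posterior is then P(urn A | data) = 0.76232, P(urn B | data) = 0.095073, P(urn C | data) = 0.14261.
So P(white next | data) = Σ P(white next | H) P(H | data) = (1/9)(0.76232) + (2/3)(0.095073) + (4/5)(0.14261) = 0.26217.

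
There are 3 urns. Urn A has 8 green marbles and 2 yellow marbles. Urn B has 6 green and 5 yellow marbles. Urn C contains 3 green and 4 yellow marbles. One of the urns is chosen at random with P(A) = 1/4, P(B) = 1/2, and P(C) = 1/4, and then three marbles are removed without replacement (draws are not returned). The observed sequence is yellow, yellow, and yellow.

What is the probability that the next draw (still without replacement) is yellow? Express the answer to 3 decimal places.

The likelihood of the observed sequence under each hypothesis: P(data | urn A) = (2/10)(1/9)(0/8) = 0; P(data | urn B) = (5/11)(4/10)(3/9) = 0.060606; P(data | urn C) = (4/7)(3/6)(2/5) = 0.11429.
Multiplying each by its prior: 1/4 · 0 = 0, 1/2 · 0.060606 = 0.030303, 1/4 · 0.11429 = 0.028571; summing to 0.058874.
Normalising, the posterior is P(urn A | data) = 0, P(urn B | data) = 0.51471, P(urn C | data) = 0.48529.
Averaging over the posterior, P(yellow next | data) = (1/4)(0.51471) + (1/4)(0.48529) = 0.25.

0.250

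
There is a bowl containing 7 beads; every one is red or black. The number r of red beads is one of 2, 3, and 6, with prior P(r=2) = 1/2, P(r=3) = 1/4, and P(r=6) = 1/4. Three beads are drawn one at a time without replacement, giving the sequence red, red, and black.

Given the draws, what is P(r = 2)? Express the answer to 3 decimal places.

0.270

Under each hypothesis, the probability of the observed sequence is: P(data | r = 2) = (2/7)(1/6)(5/5) = 1/21; P(data | r = 3) = (3/7)(2/6)(4/5) = 4/35; P(data | r = 6) = (6/7)(5/6)(1/5) = 1/7.
Multiplying each by its prior: 1/2 · 1/21 = 1/42, 1/4 · 4/35 = 1/35, 1/4 · 1/7 = 1/28; with total 37/420.
Hence P(r = 2 | data) = (1/42) / (37/420) = 10/37.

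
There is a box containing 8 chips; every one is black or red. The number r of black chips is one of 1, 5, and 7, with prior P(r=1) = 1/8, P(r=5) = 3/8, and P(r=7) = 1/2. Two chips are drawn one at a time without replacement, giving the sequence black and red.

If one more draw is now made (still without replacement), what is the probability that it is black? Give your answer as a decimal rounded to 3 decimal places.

For each hypothesis, P(data | H) works out to: P(data | r = 1) = (1/8)(7/7) = 1/8; P(data | r = 5) = (5/8)(3/7) = 15/56; P(data | r = 7) = (7/8)(1/7) = 1/8.
Multiplying each by its prior: 1/8 · 1/8 = 1/64, 3/8 · 15/56 = 45/448, 1/2 · 1/8 = 1/16; these sum to 5/28.
The posterior is then P(r = 1 | data) = 7/80, P(r = 5 | data) = 9/16, P(r = 7 | data) = 7/20.
The predictive probability is P(black next | data) = (0)(7/80) + (2/3)(9/16) + (1)(7/20) = 29/40.

0.725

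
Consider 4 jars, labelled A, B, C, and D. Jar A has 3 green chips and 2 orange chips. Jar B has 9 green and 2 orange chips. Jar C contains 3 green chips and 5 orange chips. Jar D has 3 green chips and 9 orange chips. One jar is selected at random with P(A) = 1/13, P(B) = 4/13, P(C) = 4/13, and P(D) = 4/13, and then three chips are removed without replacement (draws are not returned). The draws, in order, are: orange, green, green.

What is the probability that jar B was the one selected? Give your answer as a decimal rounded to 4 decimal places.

0.4467

The likelihood of the observed sequence under each hypothesis: P(data | jar A) = (2/5)(3/4)(2/3) = 0.2; P(data | jar B) = (2/11)(9/10)(8/9) = 0.14545; P(data | jar C) = (5/8)(3/7)(2/6) = 0.089286; P(data | jar D) = (9/12)(3/11)(2/10) = 0.040909.
Multiplying each by its prior: 1/13 · 0.2 = 0.015385, 4/13 · 0.14545 = 0.044755, 4/13 · 0.089286 = 0.027473, 4/13 · 0.040909 = 0.012587; with total 0.1002.
Hence P(jar B | data) = (0.044755) / (0.1002) = 0.44666.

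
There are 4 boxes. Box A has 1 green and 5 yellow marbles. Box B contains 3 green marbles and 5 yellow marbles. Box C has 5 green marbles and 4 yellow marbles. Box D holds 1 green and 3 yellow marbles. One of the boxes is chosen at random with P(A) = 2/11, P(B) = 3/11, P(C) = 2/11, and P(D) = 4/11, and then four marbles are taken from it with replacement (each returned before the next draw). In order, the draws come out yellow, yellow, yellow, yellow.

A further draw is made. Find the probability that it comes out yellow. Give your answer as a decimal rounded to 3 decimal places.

Under each hypothesis, the probability of the observed sequence is: P(data | box A) = (5/6)(5/6)(5/6)(5/6) = 0.48225; P(data | box B) = (5/8)(5/8)(5/8)(5/8) = 0.15259; P(data | box C) = (4/9)(4/9)(4/9)(4/9) = 0.039018; P(data | box D) = (3/4)(3/4)(3/4)(3/4) = 0.31641.
Multiplying each by its prior: 2/11 · 0.48225 = 0.087682, 3/11 · 0.15259 = 0.041615, 2/11 · 0.039018 = 0.0070943, 4/11 · 0.31641 = 0.11506; with total 0.25145.
Dividing through by the total gives posterior P(box A | data) = 0.34871, P(box B | data) = 0.1655, P(box C | data) = 0.028214, P(box D | data) = 0.45758.
The predictive probability is P(yellow next | data) = (5/6)(0.34871) + (5/8)(0.1655) + (4/9)(0.028214) + (3/4)(0.45758) = 0.74975.

0.750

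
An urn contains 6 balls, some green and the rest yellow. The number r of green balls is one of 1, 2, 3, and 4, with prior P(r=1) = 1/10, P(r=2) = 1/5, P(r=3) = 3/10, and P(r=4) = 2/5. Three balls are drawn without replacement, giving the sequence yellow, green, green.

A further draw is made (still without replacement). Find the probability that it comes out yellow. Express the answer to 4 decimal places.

Under each hypothesis, the probability of the observed sequence is: P(data | r = 1) = (5/6)(1/5)(0/4) = 0; P(data | r = 2) = (4/6)(2/5)(1/4) = 1/15; P(data | r = 3) = (3/6)(3/5)(2/4) = 3/20; P(data | r = 4) = (2/6)(4/5)(3/4) = 1/5.
The prior-weighted likelihoods are 1/10 · 0 = 0, 1/5 · 1/15 = 1/75, 3/10 · 3/20 = 9/200, 2/5 · 1/5 = 2/25; with total 83/600.
Dividing through by the total gives posterior P(r = 1 | data) = 0, P(r = 2 | data) = 8/83, P(r = 3 | data) = 27/83, P(r = 4 | data) = 48/83.
Averaging over the posterior, P(yellow next | data) = (1)(8/83) + (2/3)(27/83) + (1/3)(48/83) = 42/83.

0.5060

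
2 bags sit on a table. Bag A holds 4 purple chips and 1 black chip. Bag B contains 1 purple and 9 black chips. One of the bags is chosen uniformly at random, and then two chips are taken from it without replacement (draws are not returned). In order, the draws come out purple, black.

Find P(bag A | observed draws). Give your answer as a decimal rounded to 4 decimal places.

0.6667

The likelihood of the observed sequence under each hypothesis: P(data | bag A) = (4/5)(1/4) = 1/5; P(data | bag B) = (1/10)(9/9) = 1/10.
The prior-weighted likelihoods are 1/2 · 1/5 = 1/10, 1/2 · 1/10 = 1/20; these sum to 3/20.
Hence P(bag A | data) = (1/10) / (3/20) = 2/3.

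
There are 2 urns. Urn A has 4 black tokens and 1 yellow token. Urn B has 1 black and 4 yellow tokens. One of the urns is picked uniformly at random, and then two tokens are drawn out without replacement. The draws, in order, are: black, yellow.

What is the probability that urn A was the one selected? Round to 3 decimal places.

Under each hypothesis, the probability of the observed sequence is: P(data | urn A) = (4/5)(1/4) = 1/5; P(data | urn B) = (1/5)(4/4) = 1/5.
Weighting by the prior gives 1/2 · 1/5 = 1/10, 1/2 · 1/5 = 1/10; with total 1/5.
So P(urn A | data) = (1/10) / (1/5) = 1/2.

0.500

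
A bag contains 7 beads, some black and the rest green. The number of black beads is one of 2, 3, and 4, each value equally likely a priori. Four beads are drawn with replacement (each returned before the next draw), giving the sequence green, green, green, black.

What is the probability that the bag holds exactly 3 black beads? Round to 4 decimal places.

0.3491

Compute the likelihood of the observed sequence for each case: P(data | r = 2) = (5/7)(5/7)(5/7)(2/7) = 0.10412; P(data | r = 3) = (4/7)(4/7)(4/7)(3/7) = 0.079967; P(data | r = 4) = (3/7)(3/7)(3/7)(4/7) = 0.044981.
Multiplying each by its prior: 1/3 · 0.10412 = 0.034708, 1/3 · 0.079967 = 0.026656, 1/3 · 0.044981 = 0.014994; summing to 0.076357.
Therefore the posterior P(r = 3 | data) = (0.026656) / (0.076357) = 0.34909.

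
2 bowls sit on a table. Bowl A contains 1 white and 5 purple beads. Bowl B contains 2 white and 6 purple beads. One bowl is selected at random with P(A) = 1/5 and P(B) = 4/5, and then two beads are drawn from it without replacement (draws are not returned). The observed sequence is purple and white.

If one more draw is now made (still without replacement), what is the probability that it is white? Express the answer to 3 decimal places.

0.140

Compute the likelihood of the observed sequence for each case: P(data | bowl A) = (5/6)(1/5) = 1/6; P(data | bowl B) = (6/8)(2/7) = 3/14.
The prior-weighted likelihoods are 1/5 · 1/6 = 1/30, 4/5 · 3/14 = 6/35; these sum to 43/210.
Normalising, the posterior is P(bowl A | data) = 7/43, P(bowl B | data) = 36/43.
So P(white next | data) = Σ P(white next | H) P(H | data) = (0)(7/43) + (1/6)(36/43) = 6/43.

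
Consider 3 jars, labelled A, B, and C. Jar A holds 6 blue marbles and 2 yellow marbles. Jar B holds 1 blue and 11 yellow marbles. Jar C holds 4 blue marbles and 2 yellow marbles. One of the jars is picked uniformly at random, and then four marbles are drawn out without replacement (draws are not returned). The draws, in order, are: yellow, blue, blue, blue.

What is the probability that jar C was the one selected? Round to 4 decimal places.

The likelihood of the observed sequence under each hypothesis: P(data | jar A) = (2/8)(6/7)(5/6)(4/5) = 1/7; P(data | jar B) = (11/12)(1/11)(0/10) = 0; P(data | jar C) = (2/6)(4/5)(3/4)(2/3) = 2/15.
Multiplying each by its prior: 1/3 · 1/7 = 1/21, 1/3 · 0 = 0, 1/3 · 2/15 = 2/45; these sum to 29/315.
So P(jar C | data) = (2/45) / (29/315) = 14/29.

0.4828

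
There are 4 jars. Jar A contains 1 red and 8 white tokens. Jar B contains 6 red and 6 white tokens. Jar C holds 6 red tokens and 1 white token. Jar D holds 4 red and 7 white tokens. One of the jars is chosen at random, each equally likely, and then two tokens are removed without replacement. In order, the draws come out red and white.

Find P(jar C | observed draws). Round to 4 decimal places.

0.1829

For each hypothesis, P(data | H) works out to: P(data | jar A) = (1/9)(8/8) = 0.11111; P(data | jar B) = (6/12)(6/11) = 0.27273; P(data | jar C) = (6/7)(1/6) = 0.14286; P(data | jar D) = (4/11)(7/10) = 0.25455.
Multiplying each by its prior: 1/4 · 0.11111 = 0.027778, 1/4 · 0.27273 = 0.068182, 1/4 · 0.14286 = 0.035714, 1/4 · 0.25455 = 0.063636; summing to 0.19531.
So P(jar C | data) = (0.035714) / (0.19531) = 0.18286.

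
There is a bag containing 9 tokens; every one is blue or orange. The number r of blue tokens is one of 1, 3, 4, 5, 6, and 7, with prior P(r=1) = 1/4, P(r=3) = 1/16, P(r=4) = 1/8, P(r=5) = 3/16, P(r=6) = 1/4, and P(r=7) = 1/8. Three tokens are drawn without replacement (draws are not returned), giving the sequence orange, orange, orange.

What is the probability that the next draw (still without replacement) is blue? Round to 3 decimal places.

0.267

Under each hypothesis, the probability of the observed sequence is: P(data | r = 1) = (8/9)(7/8)(6/7) = 2/3; P(data | r = 3) = (6/9)(5/8)(4/7) = 5/21; P(data | r = 4) = (5/9)(4/8)(3/7) = 5/42; P(data | r = 5) = (4/9)(3/8)(2/7) = 1/21; P(data | r = 6) = (3/9)(2/8)(1/7) = 1/84; P(data | r = 7) = (2/9)(1/8)(0/7) = 0.
Weighting by the prior gives 1/4 · 2/3 = 1/6, 1/16 · 5/21 = 5/336, 1/8 · 5/42 = 5/336, 3/16 · 1/21 = 1/112, 1/4 · 1/84 = 1/336, 1/8 · 0 = 0; these sum to 5/24.
Dividing through by the total gives posterior P(r = 1 | data) = 4/5, P(r = 3 | data) = 1/14, P(r = 4 | data) = 1/14, P(r = 5 | data) = 3/70, P(r = 6 | data) = 1/70, P(r = 7 | data) = 0.
The predictive probability is P(blue next | data) = (1/6)(4/5) + (1/2)(1/14) + (2/3)(1/14) + (5/6)(3/70) + (1)(1/70) = 4/15.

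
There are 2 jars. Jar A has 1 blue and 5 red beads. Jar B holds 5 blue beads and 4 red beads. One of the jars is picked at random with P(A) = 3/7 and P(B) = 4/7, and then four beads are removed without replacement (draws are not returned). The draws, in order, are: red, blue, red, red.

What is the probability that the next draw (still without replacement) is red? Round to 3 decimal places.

For each hypothesis, P(data | H) works out to: P(data | jar A) = (5/6)(1/5)(4/4)(3/3) = 1/6; P(data | jar B) = (4/9)(5/8)(3/7)(2/6) = 5/126.
Multiplying each by its prior: 3/7 · 1/6 = 1/14, 4/7 · 5/126 = 10/441; summing to 83/882.
The posterior is then P(jar A | data) = 63/83, P(jar B | data) = 20/83.
Averaging over the posterior, P(red next | data) = (1)(63/83) + (1/5)(20/83) = 67/83.

0.807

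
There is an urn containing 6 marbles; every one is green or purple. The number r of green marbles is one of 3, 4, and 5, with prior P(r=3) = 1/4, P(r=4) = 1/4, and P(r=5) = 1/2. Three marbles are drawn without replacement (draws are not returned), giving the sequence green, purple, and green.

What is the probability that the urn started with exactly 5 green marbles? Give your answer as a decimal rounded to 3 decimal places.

Compute the likelihood of the observed sequence for each case: P(data | r = 3) = (3/6)(3/5)(2/4) = 3/20; P(data | r = 4) = (4/6)(2/5)(3/4) = 1/5; P(data | r = 5) = (5/6)(1/5)(4/4) = 1/6.
The prior-weighted likelihoods are 1/4 · 3/20 = 3/80, 1/4 · 1/5 = 1/20, 1/2 · 1/6 = 1/12; summing to 41/240.
Hence P(r = 5 | data) = (1/12) / (41/240) = 20/41.

0.488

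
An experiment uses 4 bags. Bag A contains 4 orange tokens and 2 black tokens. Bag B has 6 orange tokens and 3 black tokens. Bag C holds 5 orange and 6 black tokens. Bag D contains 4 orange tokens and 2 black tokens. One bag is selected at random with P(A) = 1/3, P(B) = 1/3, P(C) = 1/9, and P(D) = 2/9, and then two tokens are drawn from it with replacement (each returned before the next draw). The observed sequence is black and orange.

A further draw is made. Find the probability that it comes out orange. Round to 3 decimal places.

0.641

Compute the likelihood of the observed sequence for each case: P(data | bag A) = (2/6)(4/6) = 0.22222; P(data | bag B) = (3/9)(6/9) = 0.22222; P(data | bag C) = (6/11)(5/11) = 0.24793; P(data | bag D) = (2/6)(4/6) = 0.22222.
The prior-weighted likelihoods are 1/3 · 0.22222 = 0.074074, 1/3 · 0.22222 = 0.074074, 1/9 · 0.24793 = 0.027548, 2/9 · 0.22222 = 0.049383; with total 0.22508.
Dividing through by the total gives posterior P(bag A | data) = 0.3291, P(bag B | data) = 0.3291, P(bag C | data) = 0.12239, P(bag D | data) = 0.2194.
Averaging over the posterior, P(orange next | data) = (2/3)(0.3291) + (2/3)(0.3291) + (5/11)(0.12239) + (2/3)(0.2194) = 0.6407.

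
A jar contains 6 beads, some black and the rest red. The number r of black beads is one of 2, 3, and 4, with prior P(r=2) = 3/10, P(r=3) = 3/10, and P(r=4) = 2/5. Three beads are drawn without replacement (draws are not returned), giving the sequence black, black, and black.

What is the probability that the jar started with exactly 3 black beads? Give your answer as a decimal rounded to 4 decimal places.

For each hypothesis, P(data | H) works out to: P(data | r = 2) = (2/6)(1/5)(0/4) = 0; P(data | r = 3) = (3/6)(2/5)(1/4) = 1/20; P(data | r = 4) = (4/6)(3/5)(2/4) = 1/5.
Weighting by the prior gives 3/10 · 0 = 0, 3/10 · 1/20 = 3/200, 2/5 · 1/5 = 2/25; with total 19/200.
So P(r = 3 | data) = (3/200) / (19/200) = 3/19.

0.1579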